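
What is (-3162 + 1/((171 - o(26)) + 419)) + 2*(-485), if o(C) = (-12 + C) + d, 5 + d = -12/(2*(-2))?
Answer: -2388295/578 ≈ -4132.0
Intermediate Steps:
d = -2 (d = -5 - 12/(2*(-2)) = -5 - 12/(-4) = -5 - 12*(-¼) = -5 + 3 = -2)
o(C) = -14 + C (o(C) = (-12 + C) - 2 = -14 + C)
(-3162 + 1/((171 - o(26)) + 419)) + 2*(-485) = (-3162 + 1/((171 - (-14 + 26)) + 419)) + 2*(-485) = (-3162 + 1/((171 - 1*12) + 419)) - 970 = (-3162 + 1/((171 - 12) + 419)) - 970 = (-3162 + 1/(159 + 419)) - 970 = (-3162 + 1/578) - 970 = -1827635/578 - 970 = -2388295/578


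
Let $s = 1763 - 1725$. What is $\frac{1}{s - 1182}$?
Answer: $- \frac{1}{1144} \approx -0.00087413$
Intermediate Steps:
$s = 38$ ($s = 1763 - 1725 = 38$)
$\frac{1}{s - 1182} = \frac{1}{38 - 1182} = \frac{1}{-1144} = - \frac{1}{1144}$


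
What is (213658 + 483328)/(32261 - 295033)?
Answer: -348493/131386 ≈ -2.6524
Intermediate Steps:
(213658 + 483328)/(32261 - 295033) = 696986/(-262772) = 696986*(-1/262772) = -348493/131386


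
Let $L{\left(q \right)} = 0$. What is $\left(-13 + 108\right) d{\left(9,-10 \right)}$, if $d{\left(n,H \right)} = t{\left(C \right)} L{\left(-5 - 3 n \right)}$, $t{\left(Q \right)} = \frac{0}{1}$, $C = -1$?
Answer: $0$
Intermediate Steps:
$t{\left(Q \right)} = 0$ ($t{\left(Q \right)} = 0 \cdot 1 = 0$)
$d{\left(n,H \right)} = 0$ ($d{\left(n,H \right)} = 0 \cdot 0 = 0$)
$\left(-13 + 108\right) d{\left(9,-10 \right)} = \left(-13 + 108\right) 0 = 95 \cdot 0 = 0$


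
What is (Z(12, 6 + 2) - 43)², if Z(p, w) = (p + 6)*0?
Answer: 1849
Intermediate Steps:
Z(p, w) = 0 (Z(p, w) = (6 + p)*0 = 0)
(Z(12, 6 + 2) - 43)² = (0 - 43)² = (-43)² = 1849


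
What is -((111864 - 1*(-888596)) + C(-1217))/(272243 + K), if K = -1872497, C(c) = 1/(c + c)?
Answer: 2435119639/3895018236 ≈ 0.62519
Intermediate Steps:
C(c) = 1/(2*c)
-((111864 - 1*(-888596)) + C(-1217))/(272243 + K) = -((111864 - 1*(-888596)) + (1/2)/(-1217))/(272243 - 1872497) = -((111864 + 888596) + (1/2)*(-1/1217))/(-1600254) = -(1000460 - 1/2434)*(-1)/1600254 = -2435119639*(-1)/(2434*1600254) = -1*(-2435119639/3895018236) = 2435119639/3895018236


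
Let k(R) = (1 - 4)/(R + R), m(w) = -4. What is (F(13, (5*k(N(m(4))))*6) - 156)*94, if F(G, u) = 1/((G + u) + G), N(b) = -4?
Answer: -2184560/149 ≈ -14661.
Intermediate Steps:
k(R) = -3/(2*R) (k(R) = -3*1/(2*R) = -3/(2*R))
F(G, u) = 1/(u + 2*G)
(F(13, (5*k(N(m(4))))*6) - 156)*94 = (1/((5*(-3/2/(-4)))*6 + 2*13) - 156)*94 = (1/((5*(-3/2*(-1/4)))*6 + 26) - 156)*94 = (1/((5*(3/8))*6 + 26) - 156)*94 = (1/((15/8)*6 + 26) - 156)*94 = (1/(45/4 + 26) - 156)*94 = (1/(149/4) - 156)*94 = (4/149 - 156)*94 = -23240/149*94 = -2184560/149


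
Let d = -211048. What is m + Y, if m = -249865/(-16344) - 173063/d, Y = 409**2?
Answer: 36066836006629/215585532 ≈ 1.6730e+5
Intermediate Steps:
Y = 167281
m = 3472628137/215585532 (m = -249865/(-16344) - 173063/(-211048) = -249865*(-1/16344) - 173063*(-1/211048) = 249865/16344 + 173063/211048 = 3472628137/215585532 ≈ 16.108)
m + Y = 3472628137/215585532 + 167281 = 36066836006629/215585532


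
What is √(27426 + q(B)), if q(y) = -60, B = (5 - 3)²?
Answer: √27366 ≈ 165.43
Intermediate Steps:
B = 4 (B = 2² = 4)
√(27426 + q(B)) = √(27426 - 60) = √27366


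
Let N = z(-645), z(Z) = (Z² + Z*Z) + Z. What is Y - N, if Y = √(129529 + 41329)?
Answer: -831405 + √170858 ≈ -8.3099e+5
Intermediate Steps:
z(Z) = Z + 2*Z² (z(Z) = (Z² + Z²) + Z = 2*Z² + Z = Z + 2*Z²)
N = 831405 (N = -645*(1 + 2*(-645)) = -645*(1 - 1290) = -645*(-1289) = 831405)
Y = √170858 ≈ 413.35
Y - N = √170858 - 1*831405 = √170858 - 831405 = -831405 + √170858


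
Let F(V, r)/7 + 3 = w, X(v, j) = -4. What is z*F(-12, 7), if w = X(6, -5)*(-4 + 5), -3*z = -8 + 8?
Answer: 0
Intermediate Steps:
z = 0 (z = -(-8 + 8)/3 = -⅓*0 = 0)
w = -4 (w = -4*(-4 + 5) = -4*1 = -4)
F(V, r) = -49 (F(V, r) = -21 + 7*(-4) = -21 - 28 = -49)
z*F(-12, 7) = 0*(-49) = 0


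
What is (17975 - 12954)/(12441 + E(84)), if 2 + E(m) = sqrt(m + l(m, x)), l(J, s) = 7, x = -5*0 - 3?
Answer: 8922317/22104090 - 5021*sqrt(91)/154728630 ≈ 0.40334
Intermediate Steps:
x = -3 (x = 0 - 3 = -3)
E(m) = -2 + sqrt(7 + m) (E(m) = -2 + sqrt(m + 7) = -2 + sqrt(7 + m))
(17975 - 12954)/(12441 + E(84)) = (17975 - 12954)/(12441 + (-2 + sqrt(7 + 84))) = 5021/(12441 + (-2 + sqrt(91))) = 5021/(12439 + sqrt(91))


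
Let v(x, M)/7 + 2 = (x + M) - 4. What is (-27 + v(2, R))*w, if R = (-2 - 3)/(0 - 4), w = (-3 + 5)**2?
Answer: -185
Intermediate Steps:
w = 4 (w = 2**2 = 4)
R = 5/4 (R = -5/(-4) = -5*(-1/4) = 5/4 ≈ 1.2500)
v(x, M) = -42 + 7*M + 7*x (v(x, M) = -14 + 7*((x + M) - 4) = -14 + 7*((M + x) - 4) = -14 + 7*(-4 + M + x) = -14 + (-28 + 7*M + 7*x) = -42 + 7*M + 7*x)
(-27 + v(2, R))*w = (-27 + (-42 + 7*(5/4) + 7*2))*4 = (-27 + (-42 + 35/4 + 14))*4 = (-27 - 77/4)*4 = -185/4*4 = -185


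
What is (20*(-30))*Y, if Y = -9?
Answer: 5400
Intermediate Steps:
(20*(-30))*Y = (20*(-30))*(-9) = -600*(-9) = 5400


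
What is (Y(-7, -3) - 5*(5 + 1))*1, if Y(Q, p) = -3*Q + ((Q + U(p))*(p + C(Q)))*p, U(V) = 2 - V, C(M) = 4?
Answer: -3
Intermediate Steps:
Y(Q, p) = -3*Q + p*(4 + p)*(2 + Q - p) (Y(Q, p) = -3*Q + ((Q + (2 - p))*(p + 4))*p = -3*Q + ((2 + Q - p)*(4 + p))*p = -3*Q + ((4 + p)*(2 + Q - p))*p = -3*Q + p*(4 + p)*(2 + Q - p))
(Y(-7, -3) - 5*(5 + 1))*1 = ((-1*(-3)³ - 3*(-7) - 2*(-3)² + 8*(-3) - 7*(-3)² + 4*(-7)*(-3)) - 5*(5 + 1))*1 = ((-1*(-27) + 21 - 2*9 - 24 - 7*9 + 84) - 5*6)*1 = ((27 + 21 - 18 - 24 - 63 + 84) - 30)*1 = (27 - 30)*1 = -3*1 = -3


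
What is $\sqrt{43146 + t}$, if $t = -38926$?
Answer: $2 \sqrt{1055} \approx 64.962$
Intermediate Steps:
$\sqrt{43146 + t} = \sqrt{43146 - 38926} = \sqrt{4220} = 2 \sqrt{1055}$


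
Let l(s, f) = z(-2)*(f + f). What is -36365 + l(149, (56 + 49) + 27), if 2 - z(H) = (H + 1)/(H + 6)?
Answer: -35771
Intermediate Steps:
z(H) = 2 - (1 + H)/(6 + H) (z(H) = 2 - (H + 1)/(H + 6) = 2 - (1 + H)/(6 + H))
l(s, f) = 9*f/2 (l(s, f) = ((11 - 2)/(6 - 2))*(f + f) = (9/4)*(2*f) = ((¼)*9)*(2*f) = 9*(2*f)/4 = 9*f/2)
-36365 + l(149, (56 + 49) + 27) = -36365 + 9*((56 + 49) + 27)/2 = -36365 + 9*(105 + 27)/2 = -36365 + (9/2)*132 = -36365 + 594 = -35771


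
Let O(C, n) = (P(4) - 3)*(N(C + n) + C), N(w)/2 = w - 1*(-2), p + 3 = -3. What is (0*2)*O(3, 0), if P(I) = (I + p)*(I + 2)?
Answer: 0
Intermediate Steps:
p = -6 (p = -3 - 3 = -6)
N(w) = 4 + 2*w (N(w) = 2*(w - 1*(-2)) = 2*(w + 2) = 2*(2 + w) = 4 + 2*w)
P(I) = (-6 + I)*(2 + I) (P(I) = (I - 6)*(I + 2) = (-6 + I)*(2 + I))
O(C, n) = -60 - 45*C - 30*n (O(C, n) = ((-12 + 4² - 4*4) - 3)*((4 + 2*(C + n)) + C) = ((-12 + 16 - 16) - 3)*((4 + (2*C + 2*n)) + C) = (-12 - 3)*((4 + 2*C + 2*n) + C) = -15*(4 + 2*n + 3*C) = -60 - 45*C - 30*n)
(0*2)*O(3, 0) = (0*2)*(-60 - 45*3 - 30*0) = 0*(-60 - 135 + 0) = 0*(-195) = 0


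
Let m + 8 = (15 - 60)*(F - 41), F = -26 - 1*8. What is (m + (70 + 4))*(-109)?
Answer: -375069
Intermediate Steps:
F = -34 (F = -26 - 8 = -34)
m = 3367 (m = -8 + (15 - 60)*(-34 - 41) = -8 - 45*(-75) = -8 + 3375 = 3367)
(m + (70 + 4))*(-109) = (3367 + (70 + 4))*(-109) = (3367 + 74)*(-109) = 3441*(-109) = -375069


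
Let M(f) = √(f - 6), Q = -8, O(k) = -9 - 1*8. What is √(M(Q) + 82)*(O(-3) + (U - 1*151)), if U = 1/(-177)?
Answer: -29737*√(82 + I*√14)/177 ≈ -1521.8 - 34.701*I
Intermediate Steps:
U = -1/177 ≈ -0.0056497
O(k) = -17 (O(k) = -9 - 8 = -17)
M(f) = √(-6 + f)
√(M(Q) + 82)*(O(-3) + (U - 1*151)) = √(√(-6 - 8) + 82)*(-17 + (-1/177 - 1*151)) = √(√(-14) + 82)*(-17 + (-1/177 - 151)) = √(I*√14 + 82)*(-17 - 26728/177) = √(82 + I*√14)*(-29737/177) = -29737*√(82 + I*√14)/177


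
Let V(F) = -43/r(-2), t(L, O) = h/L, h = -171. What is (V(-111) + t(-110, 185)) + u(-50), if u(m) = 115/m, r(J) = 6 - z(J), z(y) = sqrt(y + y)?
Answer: -1583/220 - 43*I/20 ≈ -7.1955 - 2.15*I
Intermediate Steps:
z(y) = sqrt(2)*sqrt(y) (z(y) = sqrt(2*y) = sqrt(2)*sqrt(y))
r(J) = 6 - sqrt(2)*sqrt(J)
t(L, O) = -171/L
V(F) = -43*(6 + 2*I)/40 (V(F) = -43/(6 - sqrt(2)*sqrt(-2)) = -43/(6 - sqrt(2)*I*sqrt(2)) = -43*(6 + 2*I)/40)
(V(-111) + t(-110, 185)) + u(-50) = ((-129/20 - 43*I/20) - 171/(-110)) + 115/(-50) = ((-129/20 - 43*I/20) - 171*(-1/110)) + 115*(-1/50) = ((-129/20 - 43*I/20) + 171/110) - 23/10 = (-1077/220 - 43*I/20) - 23/10 = -1583/220 - 43*I/20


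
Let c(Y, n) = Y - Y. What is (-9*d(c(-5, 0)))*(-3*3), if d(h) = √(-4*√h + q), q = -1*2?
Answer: 81*I*√2 ≈ 114.55*I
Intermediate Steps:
c(Y, n) = 0
q = -2
d(h) = √(-2 - 4*√h) (d(h) = √(-4*√h - 2) = √(-2 - 4*√h))
(-9*d(c(-5, 0)))*(-3*3) = (-9*√(-2 - 4*√0))*(-3*3) = -9*√(-2 - 4*0)*(-9) = -9*√(-2 + 0)*(-9) = -9*I*√2*(-9) = 81*I*√2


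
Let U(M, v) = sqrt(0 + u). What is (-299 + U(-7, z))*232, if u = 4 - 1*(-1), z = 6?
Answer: -69368 + 232*sqrt(5) ≈ -68849.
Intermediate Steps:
u = 5 (u = 4 + 1 = 5)
U(M, v) = sqrt(5) (U(M, v) = sqrt(0 + 5) = sqrt(5))
(-299 + U(-7, z))*232 = (-299 + sqrt(5))*232 = -69368 + 232*sqrt(5)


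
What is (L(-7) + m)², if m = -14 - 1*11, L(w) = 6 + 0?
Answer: 361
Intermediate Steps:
L(w) = 6
m = -25 (m = -14 - 11 = -25)
(L(-7) + m)² = (6 - 25)² = (-19)² = 361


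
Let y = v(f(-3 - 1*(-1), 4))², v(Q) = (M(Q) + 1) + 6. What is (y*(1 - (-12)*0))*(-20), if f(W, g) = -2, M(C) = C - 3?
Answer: -80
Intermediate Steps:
M(C) = -3 + C
v(Q) = 4 + Q (v(Q) = ((-3 + Q) + 1) + 6 = (-2 + Q) + 6 = 4 + Q)
y = 4 (y = (4 - 2)² = 2² = 4)
(y*(1 - (-12)*0))*(-20) = (4*(1 - (-12)*0))*(-20) = (4*(1 - 4*0))*(-20) = (4*(1 + 0))*(-20) = (4*1)*(-20) = 4*(-20) = -80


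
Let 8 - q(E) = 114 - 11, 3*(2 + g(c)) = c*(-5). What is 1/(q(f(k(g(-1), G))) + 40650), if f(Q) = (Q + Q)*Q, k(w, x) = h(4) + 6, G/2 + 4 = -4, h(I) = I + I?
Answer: 1/40555 ≈ 2.4658e-5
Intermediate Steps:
h(I) = 2*I
G = -16 (G = -8 + 2*(-4) = -8 - 8 = -16)
g(c) = -2 - 5*c/3 (g(c) = -2 + (c*(-5))/3 = -2 + (-5*c)/3 = -2 - 5*c/3)
k(w, x) = 14 (k(w, x) = 2*4 + 6 = 8 + 6 = 14)
f(Q) = 2*Q**2 (f(Q) = (2*Q)*Q = 2*Q**2)
q(E) = -95 (q(E) = 8 - (114 - 11) = 8 - 1*103 = 8 - 103 = -95)
1/(q(f(k(g(-1), G))) + 40650) = 1/(-95 + 40650) = 1/40555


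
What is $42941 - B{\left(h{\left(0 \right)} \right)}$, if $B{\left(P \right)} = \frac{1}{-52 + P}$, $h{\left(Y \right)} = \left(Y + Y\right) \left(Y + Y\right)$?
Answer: $\frac{2232933}{52} \approx 42941.0$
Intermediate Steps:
$h{\left(Y \right)} = 4 Y^{2}$ ($h{\left(Y \right)} = 2 Y 2 Y = 4 Y^{2}$)
$42941 - B{\left(h{\left(0 \right)} \right)} = 42941 - \frac{1}{-52 + 4 \cdot 0^{2}} = 42941 - \frac{1}{-52 + 4 \cdot 0} = 42941 - \frac{1}{-52 + 0} = 42941 - \frac{1}{-52} = 42941 - - \frac{1}{52} = 42941 + \frac{1}{52} = \frac{2232933}{52}$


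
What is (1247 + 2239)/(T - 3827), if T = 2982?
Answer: -3486/845 ≈ -4.1254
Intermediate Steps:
(1247 + 2239)/(T - 3827) = (1247 + 2239)/(2982 - 3827) = 3486/(-845) = 3486*(-1/845) = -3486/845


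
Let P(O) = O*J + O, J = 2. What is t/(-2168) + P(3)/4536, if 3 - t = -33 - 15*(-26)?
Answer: 22573/136584 ≈ 0.16527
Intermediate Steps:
P(O) = 3*O (P(O) = O*2 + O = 2*O + O = 3*O)
t = -354 (t = 3 - (-33 - 15*(-26)) = 3 - (-33 + 390) = 3 - 1*357 = 3 - 357 = -354)
t/(-2168) + P(3)/4536 = -354/(-2168) + (3*3)/4536 = -354*(-1/2168) + 9*(1/4536) = 177/1084 + 1/504 = 22573/136584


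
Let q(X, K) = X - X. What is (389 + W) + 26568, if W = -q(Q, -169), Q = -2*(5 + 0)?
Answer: 26957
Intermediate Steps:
Q = -10 (Q = -2*5 = -10)
q(X, K) = 0
W = 0 (W = -1*0 = 0)
(389 + W) + 26568 = (389 + 0) + 26568 = 389 + 26568 = 26957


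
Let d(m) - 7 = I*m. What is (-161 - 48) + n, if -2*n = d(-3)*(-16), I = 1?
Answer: -177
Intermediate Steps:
d(m) = 7 + m (d(m) = 7 + 1*m = 7 + m)
n = 32 (n = -(7 - 3)*(-16)/2 = -2*(-16) = -½*(-64) = 32)
(-161 - 48) + n = (-161 - 48) + 32 = -209 + 32 = -177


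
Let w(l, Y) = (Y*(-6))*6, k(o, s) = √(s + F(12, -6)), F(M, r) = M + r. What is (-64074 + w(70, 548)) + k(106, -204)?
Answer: -83802 + 3*I*√22 ≈ -83802.0 + 14.071*I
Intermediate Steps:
k(o, s) = √(6 + s) (k(o, s) = √(s + (12 - 6)) = √(s + 6) = √(6 + s))
w(l, Y) = -36*Y (w(l, Y) = -6*Y*6 = -36*Y)
(-64074 + w(70, 548)) + k(106, -204) = (-64074 - 36*548) + √(6 - 204) = (-64074 - 19728) + √(-198) = -83802 + 3*I*√22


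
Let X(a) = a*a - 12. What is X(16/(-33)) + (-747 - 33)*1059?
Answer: -899548592/1089 ≈ -8.2603e+5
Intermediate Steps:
X(a) = -12 + a² (X(a) = a² - 12 = -12 + a²)
X(16/(-33)) + (-747 - 33)*1059 = (-12 + (16/(-33))²) + (-747 - 33)*1059 = (-12 + (16*(-1/33))²) - 780*1059 = (-12 + (-16/33)²) - 826020 = (-12 + 256/1089) - 826020 = -12812/1089 - 826020 = -899548592/1089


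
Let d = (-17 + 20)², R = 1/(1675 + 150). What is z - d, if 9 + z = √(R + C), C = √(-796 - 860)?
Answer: -18 + √(73 + 799350*I*√46)/365 ≈ -13.489 + 4.5107*I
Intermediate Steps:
C = 6*I*√46 (C = √(-1656) = 6*I*√46 ≈ 40.694*I)
R = 1/1825 ≈ 0.00054795
z = -9 + √(1/1825 + 6*I*√46) ≈ -4.4892 + 4.5107*I
d = 9 (d = 3² = 9)
z - d = (-9 + √(73 + 799350*I*√46)/365) - 1*9 = (-9 + √(73 + 799350*I*√46)/365) - 9 = -18 + √(73 + 799350*I*√46)/365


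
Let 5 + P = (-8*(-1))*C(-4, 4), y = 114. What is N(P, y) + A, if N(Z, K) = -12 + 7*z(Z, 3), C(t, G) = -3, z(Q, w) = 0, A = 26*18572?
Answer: 482860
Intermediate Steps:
A = 482872
P = -29 (P = -5 - 8*(-1)*(-3) = -5 + 8*(-3) = -5 - 24 = -29)
N(Z, K) = -12 (N(Z, K) = -12 + 7*0 = -12 + 0 = -12)
N(P, y) + A = -12 + 482872 = 482860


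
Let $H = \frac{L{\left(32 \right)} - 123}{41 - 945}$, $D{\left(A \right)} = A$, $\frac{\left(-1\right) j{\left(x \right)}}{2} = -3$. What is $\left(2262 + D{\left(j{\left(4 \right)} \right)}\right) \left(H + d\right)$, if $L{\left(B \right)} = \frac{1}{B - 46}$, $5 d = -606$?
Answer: $- \frac{620534601}{2260} \approx -2.7457 \cdot 10^{5}$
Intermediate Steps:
$d = - \frac{606}{5}$ ($d = \frac{1}{5} \left(-606\right) = - \frac{606}{5} \approx -121.2$)
$j{\left(x \right)} = 6$ ($j{\left(x \right)} = \left(-2\right) \left(-3\right) = 6$)
$L{\left(B \right)} = \frac{1}{-46 + B}$
$H = \frac{1723}{12656}$ ($H = \frac{\frac{1}{-46 + 32} - 123}{41 - 945} = \frac{\frac{1}{-14} - 123}{-904} = \left(- \frac{1}{14} - 123\right) \left(- \frac{1}{904}\right) = \left(- \frac{1723}{14}\right) \left(- \frac{1}{904}\right) = \frac{1723}{12656} \approx 0.13614$)
$\left(2262 + D{\left(j{\left(4 \right)} \right)}\right) \left(H + d\right) = \left(2262 + 6\right) \left(\frac{1723}{12656} - \frac{606}{5}\right) = 2268 \left(- \frac{7660921}{63280}\right) = - \frac{620534601}{2260}$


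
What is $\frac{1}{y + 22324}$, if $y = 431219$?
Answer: $\frac{1}{453543} \approx 2.2049 \cdot 10^{-6}$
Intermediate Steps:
$\frac{1}{y + 22324} = \frac{1}{431219 + 22324} = \frac{1}{453543}$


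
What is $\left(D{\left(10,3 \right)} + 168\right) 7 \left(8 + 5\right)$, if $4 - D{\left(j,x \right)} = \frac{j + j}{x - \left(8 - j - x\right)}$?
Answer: $\frac{30849}{2} \approx 15425.0$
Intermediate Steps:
$D{\left(j,x \right)} = 4 - \frac{2 j}{-8 + j + 2 x}$ ($D{\left(j,x \right)} = 4 - \frac{j + j}{x - \left(8 - j - x\right)} = 4 - \frac{2 j}{x + \left(-8 + j + x\right)} = 4 - \frac{2 j}{-8 + j + 2 x}$)
$\left(D{\left(10,3 \right)} + 168\right) 7 \left(8 + 5\right) = \left(\frac{2 \left(-16 + 10 + 4 \cdot 3\right)}{-8 + 10 + 2 \cdot 3} + 168\right) 7 \left(8 + 5\right) = \left(\frac{2 \left(-16 + 10 + 12\right)}{-8 + 10 + 6} + 168\right) 7 \cdot 13 = \left(2 \cdot \frac{1}{8} \cdot 6 + 168\right) 91 = \left(\frac{3}{2} + 168\right) 91 = \frac{339}{2} \cdot 91 = \frac{30849}{2}$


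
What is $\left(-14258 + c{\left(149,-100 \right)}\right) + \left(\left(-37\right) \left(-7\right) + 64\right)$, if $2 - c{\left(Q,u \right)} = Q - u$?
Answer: $-14182$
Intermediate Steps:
$c{\left(Q,u \right)} = 2 + u - Q$ ($c{\left(Q,u \right)} = 2 - \left(Q - u\right) = 2 + u - Q$)
$\left(-14258 + c{\left(149,-100 \right)}\right) + \left(\left(-37\right) \left(-7\right) + 64\right) = \left(-14258 - 247\right) + \left(\left(-37\right) \left(-7\right) + 64\right) = \left(-14258 - 247\right) + \left(259 + 64\right) = \left(-14258 - 247\right) + 323 = -14505 + 323 = -14182$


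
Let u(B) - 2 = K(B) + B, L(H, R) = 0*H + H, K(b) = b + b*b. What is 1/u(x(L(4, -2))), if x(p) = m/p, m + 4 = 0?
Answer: 1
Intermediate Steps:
m = -4 (m = -4 + 0 = -4)
K(b) = b + b²
L(H, R) = H (L(H, R) = 0 + H = H)
x(p) = -4/p
u(B) = 2 + B + B*(1 + B) (u(B) = 2 + (B*(1 + B) + B) = 2 + (B + B*(1 + B)) = 2 + B + B*(1 + B))
1/u(x(L(4, -2))) = 1/(2 - 4/4 + (-4/4)*(1 - 4/4)) = 1/(2 - 4*¼ + (-4*¼)*(1 - 4*¼)) = 1/(2 - 1 - (1 - 1)) = 1/(2 - 1 - 1*0) = 1/(2 - 1 + 0) = 1/1 = 1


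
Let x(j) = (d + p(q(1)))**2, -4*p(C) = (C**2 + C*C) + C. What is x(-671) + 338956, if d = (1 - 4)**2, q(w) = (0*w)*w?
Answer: 339037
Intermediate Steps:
q(w) = 0 (q(w) = 0*w = 0)
p(C) = -C**2/2 - C/4 (p(C) = -((C**2 + C*C) + C)/4 = -((C**2 + C**2) + C)/4 = -(2*C**2 + C)/4 = -(C + 2*C**2)/4 = -C**2/2 - C/4)
d = 9 (d = (-3)**2 = 9)
x(j) = 81 (x(j) = (9 - 1/4*0*(1 + 2*0))**2 = (9 - 1/4*0*(1 + 0))**2 = (9 - 1/4*0*1)**2 = (9 + 0)**2 = 9**2 = 81)
x(-671) + 338956 = 81 + 338956 = 339037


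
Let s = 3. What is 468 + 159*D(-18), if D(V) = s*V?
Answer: -8118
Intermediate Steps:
D(V) = 3*V
468 + 159*D(-18) = 468 + 159*(3*(-18)) = 468 + 159*(-54) = 468 - 8586 = -8118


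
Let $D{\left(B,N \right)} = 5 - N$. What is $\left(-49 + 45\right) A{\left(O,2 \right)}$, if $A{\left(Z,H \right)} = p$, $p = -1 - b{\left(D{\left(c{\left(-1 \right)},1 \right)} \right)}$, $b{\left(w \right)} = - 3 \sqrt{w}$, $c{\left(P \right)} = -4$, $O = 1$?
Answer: $-20$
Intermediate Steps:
$p = 5$ ($p = -1 - - 3 \sqrt{5 - 1} = -1 - - 3 \sqrt{4} = -1 - \left(-3\right) 2 = -1 - -6 = -1 + 6 = 5$)
$A{\left(Z,H \right)} = 5$
$\left(-49 + 45\right) A{\left(O,2 \right)} = \left(-49 + 45\right) 5 = \left(-4\right) 5 = -20$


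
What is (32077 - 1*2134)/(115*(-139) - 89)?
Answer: -3327/1786 ≈ -1.8628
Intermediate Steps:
(32077 - 1*2134)/(115*(-139) - 89) = (32077 - 2134)/(-15985 - 89) = 29943/(-16074) = 29943*(-1/16074) = -3327/1786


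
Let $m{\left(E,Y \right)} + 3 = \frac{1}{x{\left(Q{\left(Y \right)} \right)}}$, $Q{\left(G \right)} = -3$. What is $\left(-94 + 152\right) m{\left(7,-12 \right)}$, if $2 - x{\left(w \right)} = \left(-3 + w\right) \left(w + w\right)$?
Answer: $- \frac{2987}{17} \approx -175.71$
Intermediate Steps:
$x{\left(w \right)} = 2 - 2 w \left(-3 + w\right)$ ($x{\left(w \right)} = 2 - \left(-3 + w\right) \left(w + w\right) = 2 - \left(-3 + w\right) 2 w = 2 - 2 w \left(-3 + w\right)$)
$m{\left(E,Y \right)} = - \frac{103}{34}$ ($m{\left(E,Y \right)} = -3 + \frac{1}{2 - 2 \left(-3\right)^{2} + 6 \left(-3\right)} = -3 + \frac{1}{2 - 18 - 18} = -3 + \frac{1}{-34} = -3 - \frac{1}{34} = - \frac{103}{34}$)
$\left(-94 + 152\right) m{\left(7,-12 \right)} = \left(-94 + 152\right) \left(- \frac{103}{34}\right) = 58 \left(- \frac{103}{34}\right) = - \frac{2987}{17}$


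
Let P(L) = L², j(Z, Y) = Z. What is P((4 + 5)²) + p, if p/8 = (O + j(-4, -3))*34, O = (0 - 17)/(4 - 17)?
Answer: 75773/13 ≈ 5828.7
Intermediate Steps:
O = 17/13 (O = -17/(-13) = -17*(-1/13) = 17/13 ≈ 1.3077)
p = -9520/13 (p = 8*((17/13 - 4)*34) = 8*(-35/13*34) = 8*(-1190/13) = -9520/13 ≈ -732.31)
P((4 + 5)²) + p = ((4 + 5)²)² - 9520/13 = (9²)² - 9520/13 = 81² - 9520/13 = 6561 - 9520/13 = 75773/13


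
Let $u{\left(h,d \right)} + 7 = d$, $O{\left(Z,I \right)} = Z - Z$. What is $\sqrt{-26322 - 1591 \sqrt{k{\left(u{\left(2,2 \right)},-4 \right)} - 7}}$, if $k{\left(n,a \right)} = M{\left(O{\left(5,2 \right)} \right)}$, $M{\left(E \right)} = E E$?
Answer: $\sqrt{-26322 - 1591 i \sqrt{7}} \approx 12.932 - 162.76 i$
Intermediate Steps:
$O{\left(Z,I \right)} = 0$
$M{\left(E \right)} = E^{2}$
$u{\left(h,d \right)} = -7 + d$
$k{\left(n,a \right)} = 0$ ($k{\left(n,a \right)} = 0^{2} = 0$)
$\sqrt{-26322 - 1591 \sqrt{k{\left(u{\left(2,2 \right)},-4 \right)} - 7}} = \sqrt{-26322 - 1591 \sqrt{0 - 7}} = \sqrt{-26322 - 1591 \sqrt{-7}} = \sqrt{-26322 - 1591 i \sqrt{7}}$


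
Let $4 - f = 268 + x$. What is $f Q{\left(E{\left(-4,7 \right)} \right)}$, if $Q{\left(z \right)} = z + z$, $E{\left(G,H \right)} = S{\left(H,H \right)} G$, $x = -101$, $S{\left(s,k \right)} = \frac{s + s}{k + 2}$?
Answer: $\frac{18256}{9} \approx 2028.4$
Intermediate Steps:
$S{\left(s,k \right)} = \frac{2 s}{2 + k}$
$E{\left(G,H \right)} = \frac{2 G H}{2 + H}$ ($E{\left(G,H \right)} = \frac{2 H}{2 + H} G = \frac{2 G H}{2 + H}$)
$Q{\left(z \right)} = 2 z$
$f = -163$ ($f = 4 - \left(268 - 101\right) = 4 - 167 = -163$)
$f Q{\left(E{\left(-4,7 \right)} \right)} = - 163 \cdot 2 \cdot 2 \left(-4\right) 7 \frac{1}{2 + 7} = - 163 \cdot 2 \cdot 2 \left(-4\right) 7 \cdot \frac{1}{9} = - 163 \cdot 2 \left(- \frac{56}{9}\right) = \left(-163\right) \left(- \frac{112}{9}\right) = \frac{18256}{9}$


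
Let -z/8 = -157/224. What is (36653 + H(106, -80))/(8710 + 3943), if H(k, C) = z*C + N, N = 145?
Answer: 254446/88571 ≈ 2.8728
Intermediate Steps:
z = 157/28 (z = -(-1256)/224 = -8*(-157/224) = 157/28 ≈ 5.6071)
H(k, C) = 145 + 157*C/28 (H(k, C) = 157*C/28 + 145 = 145 + 157*C/28)
(36653 + H(106, -80))/(8710 + 3943) = (36653 + (145 + (157/28)*(-80)))/(8710 + 3943) = (36653 + (145 - 3140/7))/12653 = (36653 - 2125/7)*(1/12653) = (254446/7)*(1/12653) = 254446/88571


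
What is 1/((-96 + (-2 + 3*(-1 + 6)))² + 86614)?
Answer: 1/93503 ≈ 1.0695e-5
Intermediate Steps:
1/((-96 + (-2 + 3*(-1 + 6)))² + 86614) = 1/((-96 + (-2 + 3*5))² + 86614) = 1/((-96 + (-2 + 15))² + 86614) = 1/((-96 + 13)² + 86614) = 1/((-83)² + 86614) = 1/(6889 + 86614) = 1/93503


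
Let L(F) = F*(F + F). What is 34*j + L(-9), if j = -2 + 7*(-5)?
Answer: -1096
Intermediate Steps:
L(F) = 2*F² (L(F) = F*(2*F) = 2*F²)
j = -37 (j = -2 - 35 = -37)
34*j + L(-9) = 34*(-37) + 2*(-9)² = -1258 + 2*81 = -1258 + 162 = -1096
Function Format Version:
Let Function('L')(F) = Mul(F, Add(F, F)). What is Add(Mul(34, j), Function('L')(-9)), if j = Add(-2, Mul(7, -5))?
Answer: -1096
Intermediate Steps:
Function('L')(F) = Mul(2, Pow(F, 2)) (Function('L')(F) = Mul(F, Mul(2, F)) = Mul(2, Pow(F, 2)))
j = -37 (j = Add(-2, -35) = -37)
Add(Mul(34, j), Function('L')(-9)) = Add(Mul(34, -37), Mul(2, Pow(-9, 2))) = Add(-1258, Mul(2, 81)) = Add(-1258, 162) = -1096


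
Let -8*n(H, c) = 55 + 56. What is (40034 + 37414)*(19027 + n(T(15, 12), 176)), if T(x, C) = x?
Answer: 1472528505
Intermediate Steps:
n(H, c) = -111/8 (n(H, c) = -(55 + 56)/8 = -⅛*111 = -111/8)
(40034 + 37414)*(19027 + n(T(15, 12), 176)) = (40034 + 37414)*(19027 - 111/8) = 77448*(152105/8) = 1472528505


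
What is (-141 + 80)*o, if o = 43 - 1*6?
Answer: -2257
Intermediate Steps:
o = 37 (o = 43 - 6 = 37)
(-141 + 80)*o = (-141 + 80)*37 = -61*37 = -2257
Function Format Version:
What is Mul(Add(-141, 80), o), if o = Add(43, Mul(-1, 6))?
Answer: -2257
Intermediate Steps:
o = 37 (o = Add(43, -6) = 37)
Mul(Add(-141, 80), o) = Mul(Add(-141, 80), 37) = Mul(-61, 37) = -2257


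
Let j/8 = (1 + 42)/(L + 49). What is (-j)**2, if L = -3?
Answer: 29584/529 ≈ 55.924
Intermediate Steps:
j = 172/23 (j = 8*((1 + 42)/(-3 + 49)) = 8*(43/46) = 172/23 ≈ 7.4783)
(-j)**2 = (-1*172/23)**2 = (-172/23)**2 = 29584/529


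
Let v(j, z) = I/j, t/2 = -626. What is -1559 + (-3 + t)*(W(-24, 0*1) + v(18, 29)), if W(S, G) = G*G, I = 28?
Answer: -31601/9 ≈ -3511.2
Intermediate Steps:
t = -1252 (t = 2*(-626) = -1252)
W(S, G) = G²
v(j, z) = 28/j
-1559 + (-3 + t)*(W(-24, 0*1) + v(18, 29)) = -1559 + (-3 - 1252)*((0*1)² + 28/18) = -1559 - 1255*(0² + 28*(1/18)) = -1559 - 1255*(0 + 14/9) = -1559 - 1255*14/9 = -1559 - 17570/9 = -31601/9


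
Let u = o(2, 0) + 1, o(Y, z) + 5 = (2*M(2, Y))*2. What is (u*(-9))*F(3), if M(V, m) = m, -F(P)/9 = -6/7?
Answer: -1944/7 ≈ -277.71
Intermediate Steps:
F(P) = 54/7 (F(P) = -(-54)/7 = -9*(-6/7) = 54/7)
o(Y, z) = -5 + 4*Y (o(Y, z) = -5 + (2*Y)*2 = -5 + 4*Y)
u = 4 (u = (-5 + 4*2) + 1 = (-5 + 8) + 1 = 3 + 1 = 4)
(u*(-9))*F(3) = (4*(-9))*(54/7) = -36*54/7 = -1944/7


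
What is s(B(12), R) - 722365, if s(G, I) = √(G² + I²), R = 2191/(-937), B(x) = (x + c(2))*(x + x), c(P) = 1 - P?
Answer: -722365 + √61195727905/937 ≈ -7.2210e+5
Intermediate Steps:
B(x) = 2*x*(-1 + x) (B(x) = (x + (1 - 1*2))*(x + x) = (x + (1 - 2))*(2*x) = (x - 1)*(2*x) = (-1 + x)*(2*x) = 2*x*(-1 + x))
R = -2191/937 (R = 2191*(-1/937) = -2191/937 ≈ -2.3383)
s(B(12), R) - 722365 = √((2*12*(-1 + 12))² + (-2191/937)²) - 722365 = √((2*12*11)² + 4800481/877969) - 722365 = √(264² + 4800481/877969) - 722365 = √(69696 + 4800481/877969) - 722365 = √(61195727905/877969) - 722365 = √61195727905/937 - 722365 = -722365 + √61195727905/937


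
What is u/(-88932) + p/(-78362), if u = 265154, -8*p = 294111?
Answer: -35017025633/13937778768 ≈ -2.5124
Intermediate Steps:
p = -294111/8 (p = -1/8*294111 = -294111/8 ≈ -36764.)
u/(-88932) + p/(-78362) = 265154/(-88932) - 294111/8/(-78362) = 265154*(-1/88932) - 294111/8*(-1/78362) = -132577/44466 + 294111/626896 = -35017025633/13937778768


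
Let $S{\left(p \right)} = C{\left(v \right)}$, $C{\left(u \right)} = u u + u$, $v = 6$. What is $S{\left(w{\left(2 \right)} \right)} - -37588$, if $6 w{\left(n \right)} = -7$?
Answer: $37630$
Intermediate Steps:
$w{\left(n \right)} = - \frac{7}{6}$ ($w{\left(n \right)} = \frac{1}{6} \left(-7\right) = - \frac{7}{6}$)
$C{\left(u \right)} = u + u^{2}$ ($C{\left(u \right)} = u^{2} + u = u + u^{2}$)
$S{\left(p \right)} = 42$ ($S{\left(p \right)} = 6 \left(1 + 6\right) = 6 \cdot 7 = 42$)
$S{\left(w{\left(2 \right)} \right)} - -37588 = 42 - -37588 = 42 + 37588 = 37630$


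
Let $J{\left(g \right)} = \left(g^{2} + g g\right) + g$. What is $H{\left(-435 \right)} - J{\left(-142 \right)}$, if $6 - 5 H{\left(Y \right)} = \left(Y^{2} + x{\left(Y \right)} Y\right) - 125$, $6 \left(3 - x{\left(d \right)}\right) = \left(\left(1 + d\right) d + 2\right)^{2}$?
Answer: $- \frac{2584075785359}{5} \approx -5.1682 \cdot 10^{11}$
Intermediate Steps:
$x{\left(d \right)} = 3 - \frac{\left(2 + d \left(1 + d\right)\right)^{2}}{6}$ ($x{\left(d \right)} = 3 - \frac{\left(\left(1 + d\right) d + 2\right)^{2}}{6} = 3 - \frac{\left(d \left(1 + d\right) + 2\right)^{2}}{6} = 3 - \frac{\left(2 + d \left(1 + d\right)\right)^{2}}{6}$)
$H{\left(Y \right)} = \frac{131}{5} - \frac{Y^{2}}{5} - \frac{Y \left(3 - \frac{\left(2 + Y + Y^{2}\right)^{2}}{6}\right)}{5}$ ($H{\left(Y \right)} = \frac{6}{5} - \frac{\left(Y^{2} + \left(3 - \frac{\left(2 + Y + Y^{2}\right)^{2}}{6}\right) Y\right) - 125}{5} = \frac{6}{5} - \frac{\left(Y^{2} + Y \left(3 - \frac{\left(2 + Y + Y^{2}\right)^{2}}{6}\right)\right) - 125}{5} = \frac{6}{5} - \frac{-125 + Y^{2} + Y \left(3 - \frac{\left(2 + Y + Y^{2}\right)^{2}}{6}\right)}{5} = \frac{6}{5} - \left(-25 + \frac{Y^{2}}{5} + \frac{Y \left(3 - \frac{\left(2 + Y + Y^{2}\right)^{2}}{6}\right)}{5}\right) = \frac{131}{5} - \frac{Y^{2}}{5} - \frac{Y \left(3 - \frac{\left(2 + Y + Y^{2}\right)^{2}}{6}\right)}{5}$)
$J{\left(g \right)} = g + 2 g^{2}$ ($J{\left(g \right)} = \left(g^{2} + g^{2}\right) + g = 2 g^{2} + g = g + 2 g^{2}$)
$H{\left(-435 \right)} - J{\left(-142 \right)} = \left(\frac{131}{5} - \frac{\left(-435\right)^{2}}{5} + \frac{1}{30} \left(-435\right) \left(-18 + \left(2 - 435 + \left(-435\right)^{2}\right)^{2}\right)\right) - - 142 \left(1 + 2 \left(-142\right)\right) = \left(\frac{131}{5} - 37845 + \frac{1}{30} \left(-435\right) \left(-18 + \left(2 - 435 + 189225\right)^{2}\right)\right) - - 142 \left(1 - 284\right) = \left(\frac{131}{5} - 37845 + \frac{1}{30} \left(-435\right) \left(-18 + 188792^{2}\right)\right) - \left(-142\right) \left(-283\right) = \left(\frac{131}{5} - 37845 + \frac{1}{30} \left(-435\right) \left(-18 + 35642419264\right)\right) - 40186 = \left(\frac{131}{5} - 37845 + \frac{1}{30} \left(-435\right) 35642419246\right) - 40186 = \left(\frac{131}{5} - 37845 - 516815079067\right) - 40186 = - \frac{2584075584429}{5} - 40186 = - \frac{2584075785359}{5}$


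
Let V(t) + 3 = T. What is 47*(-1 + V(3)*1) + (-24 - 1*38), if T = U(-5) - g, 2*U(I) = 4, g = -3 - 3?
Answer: 126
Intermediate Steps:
g = -6
U(I) = 2 (U(I) = (½)*4 = 2)
T = 8 (T = 2 - 1*(-6) = 2 + 6 = 8)
V(t) = 5 (V(t) = -3 + 8 = 5)
47*(-1 + V(3)*1) + (-24 - 1*38) = 47*(-1 + 5*1) + (-24 - 1*38) = 47*(-1 + 5) + (-24 - 38) = 47*4 - 62 = 188 - 62 = 126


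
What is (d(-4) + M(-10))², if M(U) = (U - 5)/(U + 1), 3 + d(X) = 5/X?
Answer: 961/144 ≈ 6.6736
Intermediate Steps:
d(X) = -3 + 5/X
M(U) = (-5 + U)/(1 + U)
(d(-4) + M(-10))² = ((-3 + 5/(-4)) + (-5 - 10)/(1 - 10))² = ((-3 + 5*(-¼)) - 15/(-9))² = ((-3 - 5/4) - ⅑*(-15))² = (-17/4 + 5/3)² = (-31/12)² = 961/144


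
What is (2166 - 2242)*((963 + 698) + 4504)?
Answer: -468540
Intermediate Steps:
(2166 - 2242)*((963 + 698) + 4504) = -76*(1661 + 4504) = -76*6165 = -468540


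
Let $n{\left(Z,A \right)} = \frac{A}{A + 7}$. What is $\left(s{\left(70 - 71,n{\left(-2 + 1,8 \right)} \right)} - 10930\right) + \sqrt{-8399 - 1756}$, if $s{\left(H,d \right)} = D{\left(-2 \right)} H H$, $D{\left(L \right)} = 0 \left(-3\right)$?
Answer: $-10930 + i \sqrt{10155} \approx -10930.0 + 100.77 i$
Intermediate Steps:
$D{\left(L \right)} = 0$
$n{\left(Z,A \right)} = \frac{A}{7 + A}$
$s{\left(H,d \right)} = 0$ ($s{\left(H,d \right)} = 0 H H = 0 H = 0$)
$\left(s{\left(70 - 71,n{\left(-2 + 1,8 \right)} \right)} - 10930\right) + \sqrt{-8399 - 1756} = \left(0 - 10930\right) + \sqrt{-8399 - 1756} = -10930 + \sqrt{-10155} = -10930 + i \sqrt{10155}$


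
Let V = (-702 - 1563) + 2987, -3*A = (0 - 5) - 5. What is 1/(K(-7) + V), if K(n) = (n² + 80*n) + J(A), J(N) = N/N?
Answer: 1/212 ≈ 0.0047170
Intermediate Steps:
A = 10/3 (A = -((0 - 5) - 5)/3 = -(-5 - 5)/3 = -⅓*(-10) = 10/3 ≈ 3.3333)
J(N) = 1
K(n) = 1 + n² + 80*n (K(n) = (n² + 80*n) + 1 = 1 + n² + 80*n)
V = 722 (V = -2265 + 2987 = 722)
1/(K(-7) + V) = 1/((1 + (-7)² + 80*(-7)) + 722) = 1/((1 + 49 - 560) + 722) = 1/(-510 + 722) = 1/212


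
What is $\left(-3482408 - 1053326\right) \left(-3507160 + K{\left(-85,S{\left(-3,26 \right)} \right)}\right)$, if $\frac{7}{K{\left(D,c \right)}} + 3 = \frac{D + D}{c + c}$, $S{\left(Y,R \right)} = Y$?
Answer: $\frac{604486656881513}{38} \approx 1.5908 \cdot 10^{13}$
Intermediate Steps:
$K{\left(D,c \right)} = \frac{7}{-3 + \frac{D}{c}}$ ($K{\left(D,c \right)} = \frac{7}{-3 + \frac{D + D}{c + c}} = \frac{7}{-3 + \frac{2 D}{2 c}} = \frac{7}{-3 + 2 D \frac{1}{2 c}} = \frac{7}{-3 + \frac{D}{c}}$)
$\left(-3482408 - 1053326\right) \left(-3507160 + K{\left(-85,S{\left(-3,26 \right)} \right)}\right) = \left(-3482408 - 1053326\right) \left(-3507160 + 7 \left(-3\right) \frac{1}{-85 - -9}\right) = - 4535734 \left(-3507160 + 7 \left(-3\right) \frac{1}{-85 + 9}\right) = - 4535734 \left(-3507160 + 7 \left(-3\right) \frac{1}{-76}\right) = - 4535734 \left(-3507160 + 7 \left(-3\right) \left(- \frac{1}{76}\right)\right) = - 4535734 \left(-3507160 + \frac{21}{76}\right) = \left(-4535734\right) \left(- \frac{266544139}{76}\right) = \frac{604486656881513}{38}$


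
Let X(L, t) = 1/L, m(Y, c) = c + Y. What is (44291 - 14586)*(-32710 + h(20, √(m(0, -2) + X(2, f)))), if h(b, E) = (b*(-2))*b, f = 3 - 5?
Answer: -995414550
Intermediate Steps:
m(Y, c) = Y + c
f = -2
h(b, E) = -2*b² (h(b, E) = (-2*b)*b = -2*b²)
(44291 - 14586)*(-32710 + h(20, √(m(0, -2) + X(2, f)))) = (44291 - 14586)*(-32710 - 2*20²) = 29705*(-32710 - 2*400) = 29705*(-32710 - 800) = 29705*(-33510) = -995414550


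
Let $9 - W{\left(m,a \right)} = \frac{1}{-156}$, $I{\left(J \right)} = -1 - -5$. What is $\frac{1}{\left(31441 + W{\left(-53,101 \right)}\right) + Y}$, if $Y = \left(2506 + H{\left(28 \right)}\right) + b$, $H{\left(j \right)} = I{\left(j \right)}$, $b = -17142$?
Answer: $\frac{156}{2623609} \approx 5.946 \cdot 10^{-5}$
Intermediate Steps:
$I{\left(J \right)} = 4$ ($I{\left(J \right)} = -1 + 5 = 4$)
$H{\left(j \right)} = 4$
$W{\left(m,a \right)} = \frac{1405}{156}$ ($W{\left(m,a \right)} = 9 - \frac{1}{-156} = 9 - - \frac{1}{156} = 9 + \frac{1}{156} = \frac{1405}{156}$)
$Y = -14632$ ($Y = \left(2506 + 4\right) - 17142 = 2510 - 17142 = -14632$)
$\frac{1}{\left(31441 + W{\left(-53,101 \right)}\right) + Y} = \frac{1}{\left(31441 + \frac{1405}{156}\right) - 14632} = \frac{1}{\frac{4906201}{156} - 14632} = \frac{1}{\frac{2623609}{156}} = \frac{156}{2623609}$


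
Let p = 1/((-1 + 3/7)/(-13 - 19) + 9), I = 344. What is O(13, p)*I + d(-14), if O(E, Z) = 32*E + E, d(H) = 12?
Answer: 147588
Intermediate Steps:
p = 56/505 (p = 1/((-1 + 3*(⅐))/(-32) + 9) = 1/((-1 + 3/7)*(-1/32) + 9) = 1/(-4/7*(-1/32) + 9) = 1/(1/56 + 9) = 1/(505/56) = 56/505 ≈ 0.11089)
O(E, Z) = 33*E
O(13, p)*I + d(-14) = (33*13)*344 + 12 = 429*344 + 12 = 147576 + 12 = 147588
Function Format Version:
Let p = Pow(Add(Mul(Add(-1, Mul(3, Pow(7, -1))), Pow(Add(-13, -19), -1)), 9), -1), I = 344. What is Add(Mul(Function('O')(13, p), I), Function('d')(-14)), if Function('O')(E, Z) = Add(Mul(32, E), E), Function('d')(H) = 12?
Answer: 147588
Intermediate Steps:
p = Rational(56, 505) (p = Pow(Add(Mul(Add(-1, Mul(3, Rational(1, 7))), Pow(-32, -1)), 9), -1) = Pow(Add(Mul(Add(-1, Rational(3, 7)), Rational(-1, 32)), 9), -1) = Pow(Add(Mul(Rational(-4, 7), Rational(-1, 32)), 9), -1) = Pow(Add(Rational(1, 56), 9), -1) = Pow(Rational(505, 56), -1) = Rational(56, 505) ≈ 0.11089)
Function('O')(E, Z) = Mul(33, E)
Add(Mul(Function('O')(13, p), I), Function('d')(-14)) = Add(Mul(Mul(33, 13), 344), 12) = Add(Mul(429, 344), 12) = Add(147576, 12) = 147588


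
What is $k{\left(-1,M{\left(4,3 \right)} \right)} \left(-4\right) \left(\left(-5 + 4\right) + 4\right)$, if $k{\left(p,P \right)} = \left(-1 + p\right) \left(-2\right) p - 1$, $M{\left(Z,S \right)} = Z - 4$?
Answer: $60$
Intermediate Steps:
$M{\left(Z,S \right)} = -4 + Z$ ($M{\left(Z,S \right)} = Z - 4 = -4 + Z$)
$k{\left(p,P \right)} = -1 + p \left(2 - 2 p\right)$ ($k{\left(p,P \right)} = \left(2 - 2 p\right) p - 1 = p \left(2 - 2 p\right) - 1 = -1 + p \left(2 - 2 p\right)$)
$k{\left(-1,M{\left(4,3 \right)} \right)} \left(-4\right) \left(\left(-5 + 4\right) + 4\right) = \left(-1 - 2 \left(-1\right)^{2} + 2 \left(-1\right)\right) \left(-4\right) \left(\left(-5 + 4\right) + 4\right) = \left(-1 - 2 - 2\right) \left(-4\right) \left(-1 + 4\right) = \left(-1 - 2 - 2\right) \left(-4\right) 3 = \left(-5\right) \left(-4\right) 3 = 20 \cdot 3 = 60$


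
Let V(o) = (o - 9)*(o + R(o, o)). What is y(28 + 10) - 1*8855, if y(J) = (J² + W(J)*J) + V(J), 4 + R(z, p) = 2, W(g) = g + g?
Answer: -3479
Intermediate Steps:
W(g) = 2*g
R(z, p) = -2 (R(z, p) = -4 + 2 = -2)
V(o) = (-9 + o)*(-2 + o) (V(o) = (o - 9)*(o - 2) = (-9 + o)*(-2 + o))
y(J) = 18 - 11*J + 4*J² (y(J) = (J² + (2*J)*J) + (18 + J² - 11*J) = (J² + 2*J²) + (18 + J² - 11*J) = 3*J² + (18 + J² - 11*J) = 18 - 11*J + 4*J²)
y(28 + 10) - 1*8855 = (18 - 11*(28 + 10) + 4*(28 + 10)²) - 1*8855 = (18 - 11*38 + 4*38²) - 8855 = (18 - 418 + 4*1444) - 8855 = (18 - 418 + 5776) - 8855 = 5376 - 8855 = -3479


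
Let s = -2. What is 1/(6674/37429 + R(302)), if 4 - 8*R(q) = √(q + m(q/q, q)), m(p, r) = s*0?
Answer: -30408517328/190914006359 - 5603720164*√302/190914006359 ≈ -0.66936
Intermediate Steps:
m(p, r) = 0 (m(p, r) = -2*0 = 0)
R(q) = ½ - √q/8 (R(q) = ½ - √(q + 0)/8 = ½ - √q/8)
1/(6674/37429 + R(302)) = 1/(6674/37429 + (½ - √302/8)) = 1/(50777/74858 - √302/8)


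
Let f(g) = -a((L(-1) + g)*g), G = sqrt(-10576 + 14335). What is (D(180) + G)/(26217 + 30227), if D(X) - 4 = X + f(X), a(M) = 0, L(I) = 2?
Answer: 46/14111 + sqrt(3759)/56444 ≈ 0.0043461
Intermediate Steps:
G = sqrt(3759) ≈ 61.311
f(g) = 0 (f(g) = -1*0 = 0)
D(X) = 4 + X (D(X) = 4 + (X + 0) = 4 + X)
(D(180) + G)/(26217 + 30227) = ((4 + 180) + sqrt(3759))/(26217 + 30227) = (184 + sqrt(3759))/56444 = (184 + sqrt(3759))*(1/56444) = 46/14111 + sqrt(3759)/56444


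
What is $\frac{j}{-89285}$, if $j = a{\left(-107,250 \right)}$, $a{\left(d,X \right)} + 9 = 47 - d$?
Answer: $- \frac{29}{17857} \approx -0.001624$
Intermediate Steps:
$a{\left(d,X \right)} = 38 - d$ ($a{\left(d,X \right)} = -9 - \left(-47 + d\right) = 38 - d$)
$j = 145$ ($j = 38 - -107 = 38 + 107 = 145$)
$\frac{j}{-89285} = \frac{145}{-89285} = 145 \left(- \frac{1}{89285}\right) = - \frac{29}{17857}$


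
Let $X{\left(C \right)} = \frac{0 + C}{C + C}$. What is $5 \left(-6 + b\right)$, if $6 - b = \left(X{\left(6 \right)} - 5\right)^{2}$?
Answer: $- \frac{405}{4} \approx -101.25$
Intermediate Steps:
$X{\left(C \right)} = \frac{1}{2}$ ($X{\left(C \right)} = \frac{C}{2 C} = C \frac{1}{2 C} = \frac{1}{2}$)
$b = - \frac{57}{4}$ ($b = 6 - \left(\frac{1}{2} - 5\right)^{2} = 6 - \left(- \frac{9}{2}\right)^{2} = 6 - \frac{81}{4} = - \frac{57}{4} \approx -14.25$)
$5 \left(-6 + b\right) = 5 \left(-6 - \frac{57}{4}\right) = 5 \left(- \frac{81}{4}\right) = - \frac{405}{4}$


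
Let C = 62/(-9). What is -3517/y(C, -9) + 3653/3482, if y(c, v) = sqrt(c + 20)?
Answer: 3653/3482 - 10551*sqrt(118)/118 ≈ -970.25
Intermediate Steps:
C = -62/9 (C = 62*(-1/9) = -62/9 ≈ -6.8889)
y(c, v) = sqrt(20 + c)
-3517/y(C, -9) + 3653/3482 = -3517/sqrt(20 - 62/9) + 3653/3482 = -3517*3*sqrt(118)/118 + 3653*(1/3482) = -3517*3*sqrt(118)/118 + 3653/3482 = -10551*sqrt(118)/118 + 3653/3482 = 3653/3482 - 10551*sqrt(118)/118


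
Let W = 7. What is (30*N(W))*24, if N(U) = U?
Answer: 5040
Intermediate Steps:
(30*N(W))*24 = (30*7)*24 = 210*24 = 5040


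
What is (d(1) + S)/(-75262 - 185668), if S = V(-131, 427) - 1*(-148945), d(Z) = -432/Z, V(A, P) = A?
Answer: -74191/130465 ≈ -0.56867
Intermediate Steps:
S = 148814 (S = -131 - 1*(-148945) = -131 + 148945 = 148814)
(d(1) + S)/(-75262 - 185668) = (-432/1 + 148814)/(-75262 - 185668) = (-432*1 + 148814)/(-260930) = (-432 + 148814)*(-1/260930) = 148382*(-1/260930) = -74191/130465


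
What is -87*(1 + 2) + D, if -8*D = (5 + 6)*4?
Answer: -533/2 ≈ -266.50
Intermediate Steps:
D = -11/2 (D = -(5 + 6)*4/8 = -11*4/8 = -1/8*44 = -11/2 ≈ -5.5000)
-87*(1 + 2) + D = -87*(1 + 2) - 11/2 = -87*3 - 11/2 = -29*9 - 11/2 = -261 - 11/2 = -533/2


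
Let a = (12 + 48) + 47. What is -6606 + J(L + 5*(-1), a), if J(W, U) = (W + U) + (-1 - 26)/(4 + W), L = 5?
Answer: -26023/4 ≈ -6505.8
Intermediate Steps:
a = 107 (a = 60 + 47 = 107)
J(W, U) = U + W - 27/(4 + W) (J(W, U) = (U + W) - 27/(4 + W) = U + W - 27/(4 + W))
-6606 + J(L + 5*(-1), a) = -6606 + (-27 + (5 + 5*(-1))² + 4*107 + 4*(5 + 5*(-1)) + 107*(5 + 5*(-1)))/(4 + (5 + 5*(-1))) = -6606 + (-27 + (5 - 5)² + 428 + 4*(5 - 5) + 107*(5 - 5))/(4 + (5 - 5)) = -6606 + (-27 + 0² + 428 + 4*0 + 107*0)/(4 + 0) = -6606 + (-27 + 0 + 428 + 0 + 0)/4 = -6606 + (¼)*401 = -6606 + 401/4 = -26023/4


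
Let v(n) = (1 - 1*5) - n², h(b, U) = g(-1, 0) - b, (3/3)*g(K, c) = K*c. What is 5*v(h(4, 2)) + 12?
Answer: -88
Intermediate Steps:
g(K, c) = K*c
h(b, U) = -b (h(b, U) = -1*0 - b = 0 - b = -b)
v(n) = -4 - n² (v(n) = (1 - 5) - n² = -4 - n²)
5*v(h(4, 2)) + 12 = 5*(-4 - (-1*4)²) + 12 = 5*(-4 - 1*(-4)²) + 12 = 5*(-4 - 1*16) + 12 = 5*(-4 - 16) + 12 = 5*(-20) + 12 = -100 + 12 = -88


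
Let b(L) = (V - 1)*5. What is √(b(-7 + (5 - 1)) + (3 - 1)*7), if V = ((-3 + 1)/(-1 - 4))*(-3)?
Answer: √3 ≈ 1.7320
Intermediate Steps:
V = -6/5 (V = -2/(-5)*(-3) = -2*(-⅕)*(-3) = (⅖)*(-3) = -6/5 ≈ -1.2000)
b(L) = -11 (b(L) = (-6/5 - 1)*5 = -11/5*5 = -11)
√(b(-7 + (5 - 1)) + (3 - 1)*7) = √(-11 + (3 - 1)*7) = √(-11 + 2*7) = √(-11 + 14) = √3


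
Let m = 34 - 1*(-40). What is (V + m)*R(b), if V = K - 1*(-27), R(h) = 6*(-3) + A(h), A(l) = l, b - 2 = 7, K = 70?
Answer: -1539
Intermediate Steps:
b = 9 (b = 2 + 7 = 9)
m = 74 (m = 34 + 40 = 74)
R(h) = -18 + h (R(h) = 6*(-3) + h = -18 + h)
V = 97 (V = 70 - 1*(-27) = 70 + 27 = 97)
(V + m)*R(b) = (97 + 74)*(-18 + 9) = 171*(-9) = -1539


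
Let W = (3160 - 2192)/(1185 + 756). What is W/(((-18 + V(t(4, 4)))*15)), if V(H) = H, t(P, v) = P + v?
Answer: -484/145575 ≈ -0.0033247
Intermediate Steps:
W = 968/1941 ≈ 0.49871
W/(((-18 + V(t(4, 4)))*15)) = 968/(1941*(((-18 + (4 + 4))*15))) = 968/(1941*(((-18 + 8)*15))) = 968/(1941*((-10*15))) = (968/1941)/(-150) = (968/1941)*(-1/150) = -484/145575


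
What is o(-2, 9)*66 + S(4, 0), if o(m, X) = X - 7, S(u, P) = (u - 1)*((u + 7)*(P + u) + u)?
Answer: 276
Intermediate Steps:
S(u, P) = (-1 + u)*(u + (7 + u)*(P + u)) (S(u, P) = (-1 + u)*((7 + u)*(P + u) + u) = (-1 + u)*(u + (7 + u)*(P + u)))
o(m, X) = -7 + X
o(-2, 9)*66 + S(4, 0) = (-7 + 9)*66 + (4³ - 8*4 - 7*0 + 7*4² + 0*4² + 6*0*4) = 2*66 + (64 - 32 + 0 + 7*16 + 0*16 + 0) = 132 + (64 - 32 + 0 + 112 + 0 + 0) = 132 + 144 = 276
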